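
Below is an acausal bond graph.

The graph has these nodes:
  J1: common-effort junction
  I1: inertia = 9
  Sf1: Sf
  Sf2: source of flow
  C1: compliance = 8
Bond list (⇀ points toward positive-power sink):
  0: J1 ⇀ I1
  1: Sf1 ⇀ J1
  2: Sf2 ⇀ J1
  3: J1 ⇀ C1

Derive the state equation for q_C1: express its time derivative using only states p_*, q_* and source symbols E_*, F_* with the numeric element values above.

#1 stroke at Sf1  (Sf1 (Sf) sets flow on bond)
#2 stroke at Sf2  (source Sf2 imposes f)
#0 stroke at I1  (I1: I, integral causality)
#3 stroke at J1  (J1: last free bond brings effort in)

dq_C1/dt = F_Sf1 + F_Sf2 - p_I1/9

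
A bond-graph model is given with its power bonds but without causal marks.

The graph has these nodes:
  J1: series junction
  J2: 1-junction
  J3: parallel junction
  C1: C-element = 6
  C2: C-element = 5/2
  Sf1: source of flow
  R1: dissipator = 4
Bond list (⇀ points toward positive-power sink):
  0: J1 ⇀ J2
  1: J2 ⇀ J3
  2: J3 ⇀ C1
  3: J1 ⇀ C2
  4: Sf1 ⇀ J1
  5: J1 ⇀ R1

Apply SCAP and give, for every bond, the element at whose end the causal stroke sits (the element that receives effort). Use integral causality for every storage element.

bond 0 |J1
bond 1 |J2
bond 2 |J3
bond 3 |J1
bond 4 |Sf1
bond 5 |J1

b4 |Sf1  (Sf1 fixes flow; stroke at Sf1)
b0 |J1  (common-f at J1 fixed by 4)
b3 |J1  (common-f at J1 fixed by 4)
b5 |J1  (common-f at J1 fixed by 4)
b1 |J2  (J2 flow already set via bond 0)
b2 |J3  (J3: last free bond brings effort in)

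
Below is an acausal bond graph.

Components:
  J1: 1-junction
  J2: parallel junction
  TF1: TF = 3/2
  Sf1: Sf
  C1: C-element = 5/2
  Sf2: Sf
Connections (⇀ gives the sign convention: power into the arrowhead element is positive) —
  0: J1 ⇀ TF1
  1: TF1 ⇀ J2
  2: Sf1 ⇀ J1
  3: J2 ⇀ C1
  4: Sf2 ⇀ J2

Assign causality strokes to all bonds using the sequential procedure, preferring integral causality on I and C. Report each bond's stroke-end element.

#0 |J1
#1 |TF1
#2 |Sf1
#3 |J2
#4 |Sf2

b2 stroke at Sf1  (source Sf1 imposes f)
b4 stroke at Sf2  (Sf2 (Sf) sets flow on bond)
b0 stroke at J1  (1-jn J1 has f-setter on 2)
b1 stroke at TF1  (TF1: transformer flips bond 0)
b3 stroke at J2  (only one effort-in slot at J2)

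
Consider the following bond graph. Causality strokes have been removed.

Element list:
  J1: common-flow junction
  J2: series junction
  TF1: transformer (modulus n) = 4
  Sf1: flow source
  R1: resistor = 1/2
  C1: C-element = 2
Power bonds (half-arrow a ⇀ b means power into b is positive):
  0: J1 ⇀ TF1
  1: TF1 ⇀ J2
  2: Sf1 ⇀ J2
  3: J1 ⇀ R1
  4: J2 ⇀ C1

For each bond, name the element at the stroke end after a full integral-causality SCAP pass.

bond 0 stroke→TF1
bond 1 stroke→J2
bond 2 stroke→Sf1
bond 3 stroke→J1
bond 4 stroke→J2

#2 stroke→Sf1  (source Sf1 imposes f)
#1 stroke→J2  (1-jn J2 has f-setter on 2)
#4 stroke→J2  (J2 flow already set via bond 2)
#0 stroke→TF1  (TF1: transformer flips bond 1)
#3 stroke→J1  (common-f at J1 fixed by 0)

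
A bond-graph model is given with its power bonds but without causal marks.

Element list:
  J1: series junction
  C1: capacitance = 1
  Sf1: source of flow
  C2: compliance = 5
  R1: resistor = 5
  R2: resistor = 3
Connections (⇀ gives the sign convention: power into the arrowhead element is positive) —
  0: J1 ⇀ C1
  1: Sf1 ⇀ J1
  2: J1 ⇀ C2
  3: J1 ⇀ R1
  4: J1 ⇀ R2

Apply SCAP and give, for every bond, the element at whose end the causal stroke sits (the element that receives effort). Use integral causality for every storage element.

#0 |J1
#1 |Sf1
#2 |J1
#3 |J1
#4 |J1

#1 stroke→Sf1  (Sf1: flow source, stroke at near end)
#0 stroke→J1  (J1: bond 1 brought flow, rest push out)
#2 stroke→J1  (J1 flow already set via bond 1)
#3 stroke→J1  (J1 flow already set via bond 1)
#4 stroke→J1  (1-jn J1 has f-setter on 1)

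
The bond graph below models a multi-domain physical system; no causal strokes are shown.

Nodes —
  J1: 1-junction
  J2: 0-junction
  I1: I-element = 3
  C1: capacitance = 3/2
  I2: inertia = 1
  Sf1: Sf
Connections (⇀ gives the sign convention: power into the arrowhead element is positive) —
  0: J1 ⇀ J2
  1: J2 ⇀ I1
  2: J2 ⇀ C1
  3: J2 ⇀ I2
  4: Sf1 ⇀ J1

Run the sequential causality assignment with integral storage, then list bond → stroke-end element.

bond 0 |J1
bond 1 |I1
bond 2 |J2
bond 3 |I2
bond 4 |Sf1

β4 stroke at Sf1  (Sf1: flow source, stroke at near end)
β0 stroke at J1  (J1 flow already set via bond 4)
β1 stroke at I1  (I1: I, integral causality)
β2 stroke at J2  (C1 integral (e out))
β3 stroke at I2  (0-jn J2 has e-setter on 2)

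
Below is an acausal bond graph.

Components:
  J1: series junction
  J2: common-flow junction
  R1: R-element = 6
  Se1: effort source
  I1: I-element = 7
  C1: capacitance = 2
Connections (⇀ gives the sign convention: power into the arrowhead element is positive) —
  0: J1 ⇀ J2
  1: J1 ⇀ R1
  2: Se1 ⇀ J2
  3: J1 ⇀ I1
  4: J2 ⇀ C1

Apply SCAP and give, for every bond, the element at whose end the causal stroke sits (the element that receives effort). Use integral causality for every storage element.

#2 stroke→J2  (Se1: effort source, stroke at far end)
#3 stroke→I1  (prefer integral on I1)
#0 stroke→J1  (1-jn J1 has f-setter on 3)
#1 stroke→J1  (1-jn J1 has f-setter on 3)
#4 stroke→J2  (1-jn J2 has f-setter on 0)

bond 0 stroke→J1
bond 1 stroke→J1
bond 2 stroke→J2
bond 3 stroke→I1
bond 4 stroke→J2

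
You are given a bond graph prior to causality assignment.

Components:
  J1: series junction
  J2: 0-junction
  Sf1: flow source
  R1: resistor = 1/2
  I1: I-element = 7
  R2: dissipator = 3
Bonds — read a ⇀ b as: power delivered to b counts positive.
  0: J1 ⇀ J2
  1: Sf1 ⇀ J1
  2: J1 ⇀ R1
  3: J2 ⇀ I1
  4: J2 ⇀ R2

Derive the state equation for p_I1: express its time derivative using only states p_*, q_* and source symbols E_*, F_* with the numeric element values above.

dp_I1/dt = 3*F_Sf1 - 3*p_I1/7

b1 |Sf1  (source Sf1 imposes f)
b0 |J1  (J1 flow already set via bond 1)
b2 |J1  (J1 flow already set via bond 1)
b3 |I1  (prefer integral on I1)
b4 |J2  (J2: last free bond brings effort in)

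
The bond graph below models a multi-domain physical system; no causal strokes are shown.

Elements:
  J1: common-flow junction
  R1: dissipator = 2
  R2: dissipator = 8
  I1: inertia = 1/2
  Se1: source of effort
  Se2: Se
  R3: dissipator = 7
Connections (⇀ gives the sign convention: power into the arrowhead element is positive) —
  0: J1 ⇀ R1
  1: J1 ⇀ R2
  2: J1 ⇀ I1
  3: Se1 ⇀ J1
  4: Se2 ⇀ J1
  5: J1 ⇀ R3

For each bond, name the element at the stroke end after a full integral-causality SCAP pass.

#3 |J1  (source Se1 imposes e)
#4 |J1  (Se2 (Se) sets effort on bond)
#2 |I1  (prefer integral on I1)
#0 |J1  (J1 flow already set via bond 2)
#1 |J1  (1-jn J1 has f-setter on 2)
#5 |J1  (1-jn J1 has f-setter on 2)

b0 |J1
b1 |J1
b2 |I1
b3 |J1
b4 |J1
b5 |J1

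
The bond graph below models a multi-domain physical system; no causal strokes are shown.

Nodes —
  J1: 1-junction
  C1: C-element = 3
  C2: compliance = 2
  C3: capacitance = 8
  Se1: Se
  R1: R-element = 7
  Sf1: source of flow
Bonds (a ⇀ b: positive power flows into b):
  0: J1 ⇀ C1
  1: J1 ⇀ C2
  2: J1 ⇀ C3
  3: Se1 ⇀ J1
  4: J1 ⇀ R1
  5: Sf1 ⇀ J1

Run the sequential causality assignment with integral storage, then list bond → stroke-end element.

bond 0 stroke→J1
bond 1 stroke→J1
bond 2 stroke→J1
bond 3 stroke→J1
bond 4 stroke→J1
bond 5 stroke→Sf1

#3 |J1  (source Se1 imposes e)
#5 |Sf1  (source Sf1 imposes f)
#0 |J1  (common-f at J1 fixed by 5)
#1 |J1  (common-f at J1 fixed by 5)
#2 |J1  (1-jn J1 has f-setter on 5)
#4 |J1  (common-f at J1 fixed by 5)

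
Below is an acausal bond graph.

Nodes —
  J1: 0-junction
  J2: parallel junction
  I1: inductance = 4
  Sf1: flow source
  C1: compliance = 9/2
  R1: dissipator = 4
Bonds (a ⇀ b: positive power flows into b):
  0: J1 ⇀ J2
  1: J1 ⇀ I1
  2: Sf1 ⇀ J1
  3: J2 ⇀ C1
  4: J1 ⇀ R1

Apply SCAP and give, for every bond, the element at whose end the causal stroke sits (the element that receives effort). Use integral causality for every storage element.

β2 stroke at Sf1  (Sf1: flow source, stroke at near end)
β1 stroke at I1  (I1 integral (f out))
β3 stroke at J2  (C1: C, integral causality)
β0 stroke at J1  (J2: bond 3 brought effort, rest push out)
β4 stroke at R1  (J1: bond 0 brought effort, rest push out)

β0 stroke at J1
β1 stroke at I1
β2 stroke at Sf1
β3 stroke at J2
β4 stroke at R1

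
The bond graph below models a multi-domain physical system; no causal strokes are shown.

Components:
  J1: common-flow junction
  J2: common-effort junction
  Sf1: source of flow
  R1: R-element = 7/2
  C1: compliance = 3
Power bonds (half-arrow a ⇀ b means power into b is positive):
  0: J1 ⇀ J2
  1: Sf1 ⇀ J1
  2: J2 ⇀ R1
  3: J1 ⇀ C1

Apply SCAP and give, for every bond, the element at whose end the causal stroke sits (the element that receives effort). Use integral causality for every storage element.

#0 stroke→J1
#1 stroke→Sf1
#2 stroke→J2
#3 stroke→J1

#1 stroke at Sf1  (source Sf1 imposes f)
#0 stroke at J1  (1-jn J1 has f-setter on 1)
#3 stroke at J1  (J1: bond 1 brought flow, rest push out)
#2 stroke at J2  (J2 needs exactly one e-in)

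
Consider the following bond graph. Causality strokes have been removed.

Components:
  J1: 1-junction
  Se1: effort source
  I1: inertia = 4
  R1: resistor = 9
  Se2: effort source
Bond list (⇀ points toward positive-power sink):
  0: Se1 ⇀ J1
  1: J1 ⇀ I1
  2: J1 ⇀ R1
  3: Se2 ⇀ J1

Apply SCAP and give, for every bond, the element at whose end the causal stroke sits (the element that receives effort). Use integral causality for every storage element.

b0 stroke at J1
b1 stroke at I1
b2 stroke at J1
b3 stroke at J1

bond 0 stroke at J1  (source Se1 imposes e)
bond 3 stroke at J1  (source Se2 imposes e)
bond 1 stroke at I1  (I1 integral (f out))
bond 2 stroke at J1  (common-f at J1 fixed by 1)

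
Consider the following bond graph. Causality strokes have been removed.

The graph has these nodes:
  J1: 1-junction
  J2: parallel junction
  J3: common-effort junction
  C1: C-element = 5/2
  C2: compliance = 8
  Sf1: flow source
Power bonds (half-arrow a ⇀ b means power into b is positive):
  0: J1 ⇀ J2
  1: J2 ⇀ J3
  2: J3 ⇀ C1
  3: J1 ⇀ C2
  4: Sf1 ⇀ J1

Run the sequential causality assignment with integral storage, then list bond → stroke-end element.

bond 0 |J1
bond 1 |J2
bond 2 |J3
bond 3 |J1
bond 4 |Sf1

b4 →Sf1  (source Sf1 imposes f)
b0 →J1  (J1 flow already set via bond 4)
b3 →J1  (J1 flow already set via bond 4)
b1 →J2  (closing 0-jn rule on J2)
b2 →J3  (closing 0-jn rule on J3)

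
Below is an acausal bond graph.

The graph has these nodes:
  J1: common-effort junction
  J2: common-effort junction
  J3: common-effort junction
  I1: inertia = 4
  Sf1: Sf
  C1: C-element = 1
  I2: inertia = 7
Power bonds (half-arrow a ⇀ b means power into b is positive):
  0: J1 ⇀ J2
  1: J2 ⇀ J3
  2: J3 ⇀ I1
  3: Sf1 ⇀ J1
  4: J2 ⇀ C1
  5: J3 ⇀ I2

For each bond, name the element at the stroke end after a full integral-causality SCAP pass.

β3 stroke at Sf1  (source Sf1 imposes f)
β0 stroke at J1  (only one effort-in slot at J1)
β2 stroke at I1  (I1: I, integral causality)
β4 stroke at J2  (prefer integral on C1)
β1 stroke at J3  (0-jn J2 has e-setter on 4)
β5 stroke at I2  (common-e at J3 fixed by 1)

b0 stroke→J1
b1 stroke→J3
b2 stroke→I1
b3 stroke→Sf1
b4 stroke→J2
b5 stroke→I2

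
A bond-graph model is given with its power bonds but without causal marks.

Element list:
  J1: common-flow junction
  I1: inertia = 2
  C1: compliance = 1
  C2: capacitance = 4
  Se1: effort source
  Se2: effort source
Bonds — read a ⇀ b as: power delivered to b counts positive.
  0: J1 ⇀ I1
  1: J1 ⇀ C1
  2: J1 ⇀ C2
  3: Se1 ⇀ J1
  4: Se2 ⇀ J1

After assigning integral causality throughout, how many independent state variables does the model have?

3  (C1, C2, I1 all integral)

b3 stroke at J1  (Se1 (Se) sets effort on bond)
b4 stroke at J1  (Se2: effort source, stroke at far end)
b0 stroke at I1  (I1 outputs flow p/I1)
b1 stroke at J1  (1-jn J1 has f-setter on 0)
b2 stroke at J1  (J1 flow already set via bond 0)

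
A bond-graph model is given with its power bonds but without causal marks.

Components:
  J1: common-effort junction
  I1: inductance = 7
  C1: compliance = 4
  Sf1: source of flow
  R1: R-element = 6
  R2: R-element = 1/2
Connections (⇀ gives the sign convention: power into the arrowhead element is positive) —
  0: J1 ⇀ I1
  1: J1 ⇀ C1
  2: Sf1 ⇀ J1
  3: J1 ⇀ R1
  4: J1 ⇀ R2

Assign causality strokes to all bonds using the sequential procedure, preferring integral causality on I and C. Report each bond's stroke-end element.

bond 2 →Sf1  (Sf1 fixes flow; stroke at Sf1)
bond 0 →I1  (I1 integral (f out))
bond 1 →J1  (C1 integral (e out))
bond 3 →R1  (common-e at J1 fixed by 1)
bond 4 →R2  (0-jn J1 has e-setter on 1)

#0 →I1
#1 →J1
#2 →Sf1
#3 →R1
#4 →R2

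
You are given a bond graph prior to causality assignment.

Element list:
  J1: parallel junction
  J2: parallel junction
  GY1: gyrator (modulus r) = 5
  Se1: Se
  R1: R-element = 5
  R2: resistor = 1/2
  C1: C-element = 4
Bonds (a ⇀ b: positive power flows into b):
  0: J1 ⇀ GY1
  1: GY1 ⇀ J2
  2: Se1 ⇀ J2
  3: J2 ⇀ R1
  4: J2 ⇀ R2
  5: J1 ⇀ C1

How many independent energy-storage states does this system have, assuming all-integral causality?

1  (C1 all integral)

#2 |J2  (Se1 (Se) sets effort on bond)
#1 |GY1  (0-jn J2 has e-setter on 2)
#3 |R1  (J2: bond 2 brought effort, rest push out)
#4 |R2  (common-e at J2 fixed by 2)
#0 |GY1  (GY1: gyrator matches bond 1)
#5 |J1  (J1 needs exactly one e-in)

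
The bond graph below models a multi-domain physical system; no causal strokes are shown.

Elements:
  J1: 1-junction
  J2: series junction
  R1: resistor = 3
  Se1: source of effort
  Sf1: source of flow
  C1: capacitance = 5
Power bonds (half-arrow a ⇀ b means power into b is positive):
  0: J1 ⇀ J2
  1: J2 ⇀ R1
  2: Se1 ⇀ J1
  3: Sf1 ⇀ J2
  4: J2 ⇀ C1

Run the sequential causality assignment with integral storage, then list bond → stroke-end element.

b2 stroke at J1  (source Se1 imposes e)
b3 stroke at Sf1  (Sf1 (Sf) sets flow on bond)
b0 stroke at J2  (J1 needs exactly one f-in)
b1 stroke at J2  (J2: bond 3 brought flow, rest push out)
b4 stroke at J2  (1-jn J2 has f-setter on 3)

#0 stroke→J2
#1 stroke→J2
#2 stroke→J1
#3 stroke→Sf1
#4 stroke→J2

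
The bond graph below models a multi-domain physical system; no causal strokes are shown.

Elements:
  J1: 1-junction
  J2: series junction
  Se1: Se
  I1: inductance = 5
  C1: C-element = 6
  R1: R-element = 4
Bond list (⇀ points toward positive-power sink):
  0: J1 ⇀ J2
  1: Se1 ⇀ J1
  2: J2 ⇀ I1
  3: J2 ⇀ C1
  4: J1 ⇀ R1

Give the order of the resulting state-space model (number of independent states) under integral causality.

β1 |J1  (Se1: effort source, stroke at far end)
β2 |I1  (prefer integral on I1)
β0 |J2  (common-f at J2 fixed by 2)
β3 |J2  (common-f at J2 fixed by 2)
β4 |J1  (common-f at J1 fixed by 0)

2  (C1, I1 all integral)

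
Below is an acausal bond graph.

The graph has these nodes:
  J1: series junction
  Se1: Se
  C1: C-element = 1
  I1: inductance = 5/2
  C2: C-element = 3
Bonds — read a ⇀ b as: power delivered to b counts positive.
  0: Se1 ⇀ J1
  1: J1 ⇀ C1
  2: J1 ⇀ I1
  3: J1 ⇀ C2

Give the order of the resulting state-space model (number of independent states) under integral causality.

#0 |J1  (source Se1 imposes e)
#1 |J1  (C1 integral (e out))
#2 |I1  (prefer integral on I1)
#3 |J1  (J1: bond 2 brought flow, rest push out)

3  (C1, C2, I1 all integral)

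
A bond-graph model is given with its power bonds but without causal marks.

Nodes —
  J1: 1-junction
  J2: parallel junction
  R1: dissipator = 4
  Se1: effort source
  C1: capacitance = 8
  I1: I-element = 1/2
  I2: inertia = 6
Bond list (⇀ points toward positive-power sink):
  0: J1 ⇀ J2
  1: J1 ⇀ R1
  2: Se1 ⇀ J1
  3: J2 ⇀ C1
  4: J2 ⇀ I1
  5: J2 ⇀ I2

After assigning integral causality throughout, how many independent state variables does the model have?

bond 2 stroke at J1  (source Se1 imposes e)
bond 3 stroke at J2  (C1 outputs effort q/C1)
bond 0 stroke at J1  (0-jn J2 has e-setter on 3)
bond 4 stroke at I1  (0-jn J2 has e-setter on 3)
bond 5 stroke at I2  (J2 effort already set via bond 3)
bond 1 stroke at R1  (only one flow-in slot at J1)

3  (C1, I1, I2 all integral)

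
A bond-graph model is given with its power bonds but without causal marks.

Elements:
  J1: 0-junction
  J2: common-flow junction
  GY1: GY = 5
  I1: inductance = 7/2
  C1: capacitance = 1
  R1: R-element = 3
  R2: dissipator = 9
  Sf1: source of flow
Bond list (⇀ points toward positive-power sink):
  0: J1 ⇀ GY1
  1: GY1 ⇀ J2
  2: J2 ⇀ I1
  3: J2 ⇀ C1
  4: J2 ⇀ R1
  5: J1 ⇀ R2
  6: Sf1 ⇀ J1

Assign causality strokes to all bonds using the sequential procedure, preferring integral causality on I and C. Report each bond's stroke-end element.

b6 →Sf1  (source Sf1 imposes f)
b2 →I1  (I1 outputs flow p/I1)
b1 →J2  (1-jn J2 has f-setter on 2)
b3 →J2  (J2 flow already set via bond 2)
b4 →J2  (1-jn J2 has f-setter on 2)
b0 →J1  (GY GY1: same side as bond 1)
b5 →R2  (J1 effort already set via bond 0)

bond 0 stroke→J1
bond 1 stroke→J2
bond 2 stroke→I1
bond 3 stroke→J2
bond 4 stroke→J2
bond 5 stroke→R2
bond 6 stroke→Sf1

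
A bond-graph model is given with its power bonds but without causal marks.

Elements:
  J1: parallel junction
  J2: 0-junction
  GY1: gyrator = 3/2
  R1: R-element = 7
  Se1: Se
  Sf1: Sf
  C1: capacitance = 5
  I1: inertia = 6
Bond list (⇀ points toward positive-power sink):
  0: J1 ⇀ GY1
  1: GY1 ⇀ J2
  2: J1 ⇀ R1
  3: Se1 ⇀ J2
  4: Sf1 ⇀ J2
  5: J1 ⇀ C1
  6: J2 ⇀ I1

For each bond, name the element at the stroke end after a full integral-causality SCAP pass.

bond 0 |GY1
bond 1 |GY1
bond 2 |R1
bond 3 |J2
bond 4 |Sf1
bond 5 |J1
bond 6 |I1

β3 stroke at J2  (Se1 (Se) sets effort on bond)
β4 stroke at Sf1  (Sf1 fixes flow; stroke at Sf1)
β1 stroke at GY1  (J2: bond 3 brought effort, rest push out)
β6 stroke at I1  (0-jn J2 has e-setter on 3)
β0 stroke at GY1  (GY GY1: same side as bond 1)
β5 stroke at J1  (C1 outputs effort q/C1)
β2 stroke at R1  (common-e at J1 fixed by 5)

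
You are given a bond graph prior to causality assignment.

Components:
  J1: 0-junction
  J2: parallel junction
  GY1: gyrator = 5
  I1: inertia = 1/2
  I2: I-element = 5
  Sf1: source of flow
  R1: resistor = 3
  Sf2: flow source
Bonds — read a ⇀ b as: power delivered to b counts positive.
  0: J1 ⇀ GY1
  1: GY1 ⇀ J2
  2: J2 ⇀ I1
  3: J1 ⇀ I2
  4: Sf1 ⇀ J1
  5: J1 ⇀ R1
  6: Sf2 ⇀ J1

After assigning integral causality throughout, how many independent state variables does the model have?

#4 stroke at Sf1  (Sf1: flow source, stroke at near end)
#6 stroke at Sf2  (Sf2 (Sf) sets flow on bond)
#2 stroke at I1  (I1 outputs flow p/I1)
#1 stroke at J2  (only one effort-in slot at J2)
#0 stroke at J1  (GY GY1: same side as bond 1)
#3 stroke at I2  (0-jn J1 has e-setter on 0)
#5 stroke at R1  (J1 effort already set via bond 0)

2  (I1, I2 all integral)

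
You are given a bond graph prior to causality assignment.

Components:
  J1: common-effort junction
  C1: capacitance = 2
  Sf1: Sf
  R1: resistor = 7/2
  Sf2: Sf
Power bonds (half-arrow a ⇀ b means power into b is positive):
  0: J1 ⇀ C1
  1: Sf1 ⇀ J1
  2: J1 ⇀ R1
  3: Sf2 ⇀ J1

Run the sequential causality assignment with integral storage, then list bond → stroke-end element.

#0 |J1
#1 |Sf1
#2 |R1
#3 |Sf2

#1 →Sf1  (Sf1 (Sf) sets flow on bond)
#3 →Sf2  (Sf2: flow source, stroke at near end)
#0 →J1  (prefer integral on C1)
#2 →R1  (J1: bond 0 brought effort, rest push out)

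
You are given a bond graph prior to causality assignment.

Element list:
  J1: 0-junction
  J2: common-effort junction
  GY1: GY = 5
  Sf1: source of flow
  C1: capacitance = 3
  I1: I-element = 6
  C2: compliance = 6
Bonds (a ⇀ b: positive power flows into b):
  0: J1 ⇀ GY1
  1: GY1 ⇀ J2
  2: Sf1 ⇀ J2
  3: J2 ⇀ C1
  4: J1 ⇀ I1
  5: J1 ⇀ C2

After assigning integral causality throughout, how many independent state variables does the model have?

b2 |Sf1  (Sf1: flow source, stroke at near end)
b3 |J2  (prefer integral on C1)
b1 |GY1  (common-e at J2 fixed by 3)
b0 |GY1  (through GY1, causality inverts; strokes same side of GY1)
b4 |I1  (I1 integral (f out))
b5 |J1  (only one effort-in slot at J1)

3  (C1, C2, I1 all integral)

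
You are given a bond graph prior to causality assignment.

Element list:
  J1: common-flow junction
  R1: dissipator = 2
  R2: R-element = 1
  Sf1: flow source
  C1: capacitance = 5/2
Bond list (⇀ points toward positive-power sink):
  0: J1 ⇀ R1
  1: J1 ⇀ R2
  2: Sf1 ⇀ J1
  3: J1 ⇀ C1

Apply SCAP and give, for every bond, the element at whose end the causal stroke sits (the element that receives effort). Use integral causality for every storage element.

#0 stroke→J1
#1 stroke→J1
#2 stroke→Sf1
#3 stroke→J1

β2 stroke→Sf1  (Sf1 (Sf) sets flow on bond)
β0 stroke→J1  (1-jn J1 has f-setter on 2)
β1 stroke→J1  (J1 flow already set via bond 2)
β3 stroke→J1  (1-jn J1 has f-setter on 2)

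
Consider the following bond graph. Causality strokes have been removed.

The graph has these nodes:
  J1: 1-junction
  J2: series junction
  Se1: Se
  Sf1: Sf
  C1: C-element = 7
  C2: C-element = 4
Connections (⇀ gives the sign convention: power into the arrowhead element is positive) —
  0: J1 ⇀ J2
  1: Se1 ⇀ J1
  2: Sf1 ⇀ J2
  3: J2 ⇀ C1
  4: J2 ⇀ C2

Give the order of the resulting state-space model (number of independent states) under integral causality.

2  (C1, C2 all integral)

bond 1 stroke at J1  (Se1 (Se) sets effort on bond)
bond 2 stroke at Sf1  (Sf1 fixes flow; stroke at Sf1)
bond 0 stroke at J2  (J1: last free bond brings flow in)
bond 3 stroke at J2  (J2 flow already set via bond 2)
bond 4 stroke at J2  (J2 flow already set via bond 2)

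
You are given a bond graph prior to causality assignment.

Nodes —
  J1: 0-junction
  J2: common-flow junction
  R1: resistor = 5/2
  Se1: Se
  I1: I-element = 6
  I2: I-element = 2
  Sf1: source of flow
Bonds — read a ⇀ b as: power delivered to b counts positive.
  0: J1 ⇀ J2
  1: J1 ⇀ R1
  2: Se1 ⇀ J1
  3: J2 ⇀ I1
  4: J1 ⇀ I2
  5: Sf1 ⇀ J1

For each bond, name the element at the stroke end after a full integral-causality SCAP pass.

β2 stroke at J1  (source Se1 imposes e)
β5 stroke at Sf1  (Sf1 (Sf) sets flow on bond)
β0 stroke at J2  (J1 effort already set via bond 2)
β1 stroke at R1  (J1 effort already set via bond 2)
β4 stroke at I2  (J1: bond 2 brought effort, rest push out)
β3 stroke at I1  (J2 needs exactly one f-in)

β0 stroke→J2
β1 stroke→R1
β2 stroke→J1
β3 stroke→I1
β4 stroke→I2
β5 stroke→Sf1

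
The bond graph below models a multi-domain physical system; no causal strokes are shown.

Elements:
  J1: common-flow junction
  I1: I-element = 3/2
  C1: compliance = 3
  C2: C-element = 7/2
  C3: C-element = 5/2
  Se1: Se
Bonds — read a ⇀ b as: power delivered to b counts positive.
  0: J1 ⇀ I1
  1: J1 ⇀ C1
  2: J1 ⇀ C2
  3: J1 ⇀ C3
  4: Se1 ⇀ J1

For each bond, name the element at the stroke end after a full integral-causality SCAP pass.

b4 →J1  (Se1 (Se) sets effort on bond)
b0 →I1  (I1 outputs flow p/I1)
b1 →J1  (1-jn J1 has f-setter on 0)
b2 →J1  (common-f at J1 fixed by 0)
b3 →J1  (1-jn J1 has f-setter on 0)

b0 stroke→I1
b1 stroke→J1
b2 stroke→J1
b3 stroke→J1
b4 stroke→J1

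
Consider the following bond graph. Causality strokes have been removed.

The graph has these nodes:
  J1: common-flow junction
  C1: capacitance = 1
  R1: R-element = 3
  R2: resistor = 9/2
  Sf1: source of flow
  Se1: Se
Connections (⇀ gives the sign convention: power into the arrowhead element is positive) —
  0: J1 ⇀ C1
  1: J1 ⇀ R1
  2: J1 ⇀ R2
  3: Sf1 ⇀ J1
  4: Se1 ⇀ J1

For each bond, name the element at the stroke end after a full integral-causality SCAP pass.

bond 3 stroke→Sf1  (source Sf1 imposes f)
bond 4 stroke→J1  (Se1 (Se) sets effort on bond)
bond 0 stroke→J1  (common-f at J1 fixed by 3)
bond 1 stroke→J1  (1-jn J1 has f-setter on 3)
bond 2 stroke→J1  (1-jn J1 has f-setter on 3)

b0 stroke at J1
b1 stroke at J1
b2 stroke at J1
b3 stroke at Sf1
b4 stroke at J1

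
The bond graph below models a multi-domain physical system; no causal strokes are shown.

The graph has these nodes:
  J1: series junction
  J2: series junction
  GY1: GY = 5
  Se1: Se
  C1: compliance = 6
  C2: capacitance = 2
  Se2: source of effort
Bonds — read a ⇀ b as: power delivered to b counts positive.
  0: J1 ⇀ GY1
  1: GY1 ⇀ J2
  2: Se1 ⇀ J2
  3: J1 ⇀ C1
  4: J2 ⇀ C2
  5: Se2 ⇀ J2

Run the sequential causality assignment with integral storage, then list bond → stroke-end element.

b2 stroke at J2  (Se1 fixes effort; stroke away)
b5 stroke at J2  (Se2 fixes effort; stroke away)
b3 stroke at J1  (prefer integral on C1)
b0 stroke at GY1  (J1 needs exactly one f-in)
b1 stroke at GY1  (GY GY1: same side as bond 0)
b4 stroke at J2  (1-jn J2 has f-setter on 1)

#0 stroke at GY1
#1 stroke at GY1
#2 stroke at J2
#3 stroke at J1
#4 stroke at J2
#5 stroke at J2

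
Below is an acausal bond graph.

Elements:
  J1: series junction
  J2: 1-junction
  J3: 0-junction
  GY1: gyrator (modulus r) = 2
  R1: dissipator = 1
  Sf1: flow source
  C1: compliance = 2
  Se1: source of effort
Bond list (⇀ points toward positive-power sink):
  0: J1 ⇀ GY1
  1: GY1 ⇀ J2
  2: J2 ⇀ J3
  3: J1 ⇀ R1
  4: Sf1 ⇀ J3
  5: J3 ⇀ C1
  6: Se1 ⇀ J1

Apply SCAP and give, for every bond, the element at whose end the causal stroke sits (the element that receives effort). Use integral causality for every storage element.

#0 stroke→GY1
#1 stroke→GY1
#2 stroke→J2
#3 stroke→J1
#4 stroke→Sf1
#5 stroke→J3
#6 stroke→J1

β4 →Sf1  (Sf1 (Sf) sets flow on bond)
β6 →J1  (Se1 (Se) sets effort on bond)
β5 →J3  (C1 outputs effort q/C1)
β2 →J2  (J3 effort already set via bond 5)
β1 →GY1  (J2 needs exactly one f-in)
β0 →GY1  (through GY1, causality inverts; strokes same side of GY1)
β3 →J1  (1-jn J1 has f-setter on 0)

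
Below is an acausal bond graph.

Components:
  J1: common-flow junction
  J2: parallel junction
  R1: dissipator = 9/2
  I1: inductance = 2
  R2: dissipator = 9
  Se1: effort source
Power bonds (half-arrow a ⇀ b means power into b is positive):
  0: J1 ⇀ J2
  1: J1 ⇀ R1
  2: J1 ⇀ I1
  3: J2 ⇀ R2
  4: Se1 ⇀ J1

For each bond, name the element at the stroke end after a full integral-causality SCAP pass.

#0 stroke→J1
#1 stroke→J1
#2 stroke→I1
#3 stroke→J2
#4 stroke→J1

β4 |J1  (Se1 fixes effort; stroke away)
β2 |I1  (I1 outputs flow p/I1)
β0 |J1  (J1 flow already set via bond 2)
β1 |J1  (J1 flow already set via bond 2)
β3 |J2  (closing 0-jn rule on J2)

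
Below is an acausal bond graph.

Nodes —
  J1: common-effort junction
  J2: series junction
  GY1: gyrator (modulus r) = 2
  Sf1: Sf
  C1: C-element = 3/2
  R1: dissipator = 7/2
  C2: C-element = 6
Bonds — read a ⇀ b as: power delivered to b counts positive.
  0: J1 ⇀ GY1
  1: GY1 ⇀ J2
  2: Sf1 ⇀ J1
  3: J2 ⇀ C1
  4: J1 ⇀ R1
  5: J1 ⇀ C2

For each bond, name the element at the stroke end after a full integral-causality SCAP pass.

β0 stroke at GY1
β1 stroke at GY1
β2 stroke at Sf1
β3 stroke at J2
β4 stroke at R1
β5 stroke at J1

bond 2 →Sf1  (Sf1: flow source, stroke at near end)
bond 3 →J2  (prefer integral on C1)
bond 1 →GY1  (closing 1-jn rule on J2)
bond 0 →GY1  (GY1: gyrator matches bond 1)
bond 5 →J1  (C2: C, integral causality)
bond 4 →R1  (J1: bond 5 brought effort, rest push out)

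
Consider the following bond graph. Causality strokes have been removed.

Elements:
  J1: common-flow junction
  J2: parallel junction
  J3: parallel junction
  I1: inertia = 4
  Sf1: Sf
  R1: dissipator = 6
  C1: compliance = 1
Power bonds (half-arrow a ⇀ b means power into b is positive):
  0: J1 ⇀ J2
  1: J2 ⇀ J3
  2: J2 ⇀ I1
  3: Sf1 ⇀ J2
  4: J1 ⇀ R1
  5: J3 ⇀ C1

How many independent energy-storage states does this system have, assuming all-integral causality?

2  (C1, I1 all integral)

b3 |Sf1  (source Sf1 imposes f)
b2 |I1  (I1 integral (f out))
b5 |J3  (C1: C, integral causality)
b1 |J2  (J3 effort already set via bond 5)
b0 |J1  (0-jn J2 has e-setter on 1)
b4 |R1  (J1 needs exactly one f-in)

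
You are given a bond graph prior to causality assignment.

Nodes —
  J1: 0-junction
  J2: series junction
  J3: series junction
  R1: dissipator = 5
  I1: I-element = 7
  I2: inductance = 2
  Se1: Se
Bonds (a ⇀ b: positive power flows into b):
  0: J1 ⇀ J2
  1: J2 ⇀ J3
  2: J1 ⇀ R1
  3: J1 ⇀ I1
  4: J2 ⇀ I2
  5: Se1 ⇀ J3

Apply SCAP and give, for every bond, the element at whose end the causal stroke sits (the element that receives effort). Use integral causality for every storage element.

b0 stroke at J2
b1 stroke at J2
b2 stroke at J1
b3 stroke at I1
b4 stroke at I2
b5 stroke at J3

bond 5 stroke→J3  (Se1: effort source, stroke at far end)
bond 1 stroke→J2  (J3: last free bond brings flow in)
bond 3 stroke→I1  (I1 outputs flow p/I1)
bond 4 stroke→I2  (prefer integral on I2)
bond 0 stroke→J2  (J2 flow already set via bond 4)
bond 2 stroke→J1  (only one effort-in slot at J1)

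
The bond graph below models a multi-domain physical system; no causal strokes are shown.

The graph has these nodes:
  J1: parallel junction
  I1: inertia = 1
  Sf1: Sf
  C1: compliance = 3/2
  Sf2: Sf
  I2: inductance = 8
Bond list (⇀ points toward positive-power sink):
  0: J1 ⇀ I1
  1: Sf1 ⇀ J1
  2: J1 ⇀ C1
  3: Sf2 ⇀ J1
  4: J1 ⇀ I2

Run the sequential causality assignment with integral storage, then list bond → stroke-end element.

b0 stroke→I1
b1 stroke→Sf1
b2 stroke→J1
b3 stroke→Sf2
b4 stroke→I2

β1 stroke→Sf1  (Sf1 (Sf) sets flow on bond)
β3 stroke→Sf2  (Sf2 (Sf) sets flow on bond)
β0 stroke→I1  (I1 integral (f out))
β2 stroke→J1  (C1 integral (e out))
β4 stroke→I2  (J1 effort already set via bond 2)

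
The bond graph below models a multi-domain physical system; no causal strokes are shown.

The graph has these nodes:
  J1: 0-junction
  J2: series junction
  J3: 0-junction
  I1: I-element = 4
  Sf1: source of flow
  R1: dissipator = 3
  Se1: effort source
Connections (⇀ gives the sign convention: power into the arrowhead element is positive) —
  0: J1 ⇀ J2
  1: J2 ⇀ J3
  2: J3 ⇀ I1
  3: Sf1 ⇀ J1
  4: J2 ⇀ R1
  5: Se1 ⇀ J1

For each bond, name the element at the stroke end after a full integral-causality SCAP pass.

b0 →J2
b1 →J3
b2 →I1
b3 →Sf1
b4 →J2
b5 →J1

β3 |Sf1  (Sf1 fixes flow; stroke at Sf1)
β5 |J1  (Se1 (Se) sets effort on bond)
β0 |J2  (J1: bond 5 brought effort, rest push out)
β2 |I1  (I1 outputs flow p/I1)
β1 |J3  (J3 needs exactly one e-in)
β4 |J2  (common-f at J2 fixed by 1)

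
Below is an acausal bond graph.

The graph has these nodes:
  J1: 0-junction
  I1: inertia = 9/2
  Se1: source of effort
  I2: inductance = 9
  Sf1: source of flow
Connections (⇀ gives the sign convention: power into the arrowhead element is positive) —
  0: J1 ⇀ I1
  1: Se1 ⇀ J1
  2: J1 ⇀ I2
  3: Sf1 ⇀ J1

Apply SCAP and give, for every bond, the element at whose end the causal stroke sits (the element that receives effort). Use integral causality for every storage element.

β0 stroke at I1
β1 stroke at J1
β2 stroke at I2
β3 stroke at Sf1

β1 stroke→J1  (Se1 (Se) sets effort on bond)
β3 stroke→Sf1  (Sf1 fixes flow; stroke at Sf1)
β0 stroke→I1  (J1 effort already set via bond 1)
β2 stroke→I2  (J1: bond 1 brought effort, rest push out)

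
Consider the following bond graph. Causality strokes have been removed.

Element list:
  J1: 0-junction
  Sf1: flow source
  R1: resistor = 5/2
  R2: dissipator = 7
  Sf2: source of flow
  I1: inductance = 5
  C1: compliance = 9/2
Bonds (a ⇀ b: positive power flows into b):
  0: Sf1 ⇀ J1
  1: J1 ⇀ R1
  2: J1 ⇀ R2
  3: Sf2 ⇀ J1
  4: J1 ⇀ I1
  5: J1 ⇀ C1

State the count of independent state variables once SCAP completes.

#0 →Sf1  (source Sf1 imposes f)
#3 →Sf2  (Sf2 fixes flow; stroke at Sf2)
#4 →I1  (I1 integral (f out))
#5 →J1  (C1 outputs effort q/C1)
#1 →R1  (J1: bond 5 brought effort, rest push out)
#2 →R2  (0-jn J1 has e-setter on 5)

2  (C1, I1 all integral)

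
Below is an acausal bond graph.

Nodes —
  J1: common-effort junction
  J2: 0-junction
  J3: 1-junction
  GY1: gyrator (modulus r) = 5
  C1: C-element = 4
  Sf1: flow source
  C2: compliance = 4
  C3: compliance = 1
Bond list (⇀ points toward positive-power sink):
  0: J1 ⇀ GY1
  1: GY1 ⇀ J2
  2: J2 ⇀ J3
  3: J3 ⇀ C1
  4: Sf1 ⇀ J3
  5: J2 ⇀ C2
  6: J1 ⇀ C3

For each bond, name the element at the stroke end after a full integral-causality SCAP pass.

β4 stroke at Sf1  (Sf1: flow source, stroke at near end)
β2 stroke at J3  (J3 flow already set via bond 4)
β3 stroke at J3  (J3 flow already set via bond 4)
β5 stroke at J2  (C2 integral (e out))
β1 stroke at GY1  (common-e at J2 fixed by 5)
β0 stroke at GY1  (GY1 both-in/both-out from 1)
β6 stroke at J1  (closing 0-jn rule on J1)

β0 stroke at GY1
β1 stroke at GY1
β2 stroke at J3
β3 stroke at J3
β4 stroke at Sf1
β5 stroke at J2
β6 stroke at J1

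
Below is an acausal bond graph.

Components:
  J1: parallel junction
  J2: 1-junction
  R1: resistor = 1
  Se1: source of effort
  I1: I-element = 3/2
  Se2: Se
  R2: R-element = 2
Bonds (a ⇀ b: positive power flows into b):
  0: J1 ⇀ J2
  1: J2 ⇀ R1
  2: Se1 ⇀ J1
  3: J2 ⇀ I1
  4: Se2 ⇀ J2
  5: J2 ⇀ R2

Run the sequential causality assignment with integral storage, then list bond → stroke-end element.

bond 0 stroke at J2
bond 1 stroke at J2
bond 2 stroke at J1
bond 3 stroke at I1
bond 4 stroke at J2
bond 5 stroke at J2

b2 stroke at J1  (Se1 (Se) sets effort on bond)
b4 stroke at J2  (source Se2 imposes e)
b0 stroke at J2  (J1 effort already set via bond 2)
b3 stroke at I1  (I1 outputs flow p/I1)
b1 stroke at J2  (J2 flow already set via bond 3)
b5 stroke at J2  (1-jn J2 has f-setter on 3)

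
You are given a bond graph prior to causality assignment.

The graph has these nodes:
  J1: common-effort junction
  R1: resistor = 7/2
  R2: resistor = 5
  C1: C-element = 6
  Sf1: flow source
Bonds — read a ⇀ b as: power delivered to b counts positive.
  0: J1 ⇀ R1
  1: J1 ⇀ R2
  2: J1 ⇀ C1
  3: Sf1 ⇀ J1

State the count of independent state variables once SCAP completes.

b3 stroke→Sf1  (Sf1 (Sf) sets flow on bond)
b2 stroke→J1  (C1 outputs effort q/C1)
b0 stroke→R1  (J1: bond 2 brought effort, rest push out)
b1 stroke→R2  (J1 effort already set via bond 2)

1  (C1 all integral)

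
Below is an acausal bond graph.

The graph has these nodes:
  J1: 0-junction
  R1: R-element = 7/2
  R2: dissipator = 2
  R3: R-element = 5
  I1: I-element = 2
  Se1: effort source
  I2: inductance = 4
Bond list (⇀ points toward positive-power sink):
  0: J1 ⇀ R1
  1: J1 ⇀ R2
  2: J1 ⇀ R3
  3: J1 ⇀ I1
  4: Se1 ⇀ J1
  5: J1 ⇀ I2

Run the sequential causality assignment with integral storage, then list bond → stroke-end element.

b4 stroke→J1  (source Se1 imposes e)
b0 stroke→R1  (0-jn J1 has e-setter on 4)
b1 stroke→R2  (0-jn J1 has e-setter on 4)
b2 stroke→R3  (common-e at J1 fixed by 4)
b3 stroke→I1  (common-e at J1 fixed by 4)
b5 stroke→I2  (0-jn J1 has e-setter on 4)

β0 stroke at R1
β1 stroke at R2
β2 stroke at R3
β3 stroke at I1
β4 stroke at J1
β5 stroke at I2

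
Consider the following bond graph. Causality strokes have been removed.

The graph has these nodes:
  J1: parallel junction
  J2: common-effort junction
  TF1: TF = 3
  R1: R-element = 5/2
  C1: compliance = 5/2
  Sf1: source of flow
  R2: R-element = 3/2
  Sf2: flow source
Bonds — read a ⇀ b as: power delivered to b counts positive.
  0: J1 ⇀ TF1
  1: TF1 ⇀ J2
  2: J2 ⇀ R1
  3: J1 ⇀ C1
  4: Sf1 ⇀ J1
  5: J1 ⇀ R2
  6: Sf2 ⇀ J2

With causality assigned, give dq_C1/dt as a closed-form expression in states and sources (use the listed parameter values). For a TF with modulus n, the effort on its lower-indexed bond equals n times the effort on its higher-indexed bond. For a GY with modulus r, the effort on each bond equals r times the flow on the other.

bond 4 stroke at Sf1  (Sf1 fixes flow; stroke at Sf1)
bond 6 stroke at Sf2  (Sf2 fixes flow; stroke at Sf2)
bond 3 stroke at J1  (C1 integral (e out))
bond 0 stroke at TF1  (0-jn J1 has e-setter on 3)
bond 5 stroke at R2  (J1 effort already set via bond 3)
bond 1 stroke at J2  (through TF1, causality passes straight; one stroke at TF1)
bond 2 stroke at R1  (J2 effort already set via bond 1)

dq_C1/dt = F_Sf1 + F_Sf2/3 - 64*q_C1/225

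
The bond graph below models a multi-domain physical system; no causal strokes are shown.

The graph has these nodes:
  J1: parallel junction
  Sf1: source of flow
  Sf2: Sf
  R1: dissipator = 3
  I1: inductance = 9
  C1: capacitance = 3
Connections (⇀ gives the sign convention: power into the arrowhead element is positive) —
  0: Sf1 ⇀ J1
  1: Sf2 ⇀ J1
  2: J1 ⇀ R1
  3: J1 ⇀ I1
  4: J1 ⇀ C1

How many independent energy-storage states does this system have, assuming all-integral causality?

bond 0 stroke at Sf1  (Sf1: flow source, stroke at near end)
bond 1 stroke at Sf2  (Sf2: flow source, stroke at near end)
bond 3 stroke at I1  (prefer integral on I1)
bond 4 stroke at J1  (prefer integral on C1)
bond 2 stroke at R1  (0-jn J1 has e-setter on 4)

2  (C1, I1 all integral)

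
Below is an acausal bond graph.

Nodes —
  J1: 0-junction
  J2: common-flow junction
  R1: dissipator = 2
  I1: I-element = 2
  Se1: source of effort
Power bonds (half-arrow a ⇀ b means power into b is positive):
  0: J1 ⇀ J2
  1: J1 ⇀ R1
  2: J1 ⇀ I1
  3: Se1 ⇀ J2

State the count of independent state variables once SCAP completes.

1  (I1 all integral)

b3 →J2  (Se1: effort source, stroke at far end)
b0 →J1  (J2: last free bond brings flow in)
b1 →R1  (common-e at J1 fixed by 0)
b2 →I1  (0-jn J1 has e-setter on 0)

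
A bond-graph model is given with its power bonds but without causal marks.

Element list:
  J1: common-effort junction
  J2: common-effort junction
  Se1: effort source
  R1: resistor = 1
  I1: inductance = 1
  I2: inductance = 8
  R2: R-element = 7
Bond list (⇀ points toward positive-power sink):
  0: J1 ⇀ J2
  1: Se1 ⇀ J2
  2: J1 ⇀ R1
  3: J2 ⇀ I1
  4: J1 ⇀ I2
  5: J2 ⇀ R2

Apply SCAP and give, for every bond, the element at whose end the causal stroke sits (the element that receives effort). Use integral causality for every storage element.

bond 0 stroke at J1
bond 1 stroke at J2
bond 2 stroke at R1
bond 3 stroke at I1
bond 4 stroke at I2
bond 5 stroke at R2

#1 |J2  (Se1: effort source, stroke at far end)
#0 |J1  (J2 effort already set via bond 1)
#3 |I1  (J2: bond 1 brought effort, rest push out)
#5 |R2  (0-jn J2 has e-setter on 1)
#2 |R1  (J1 effort already set via bond 0)
#4 |I2  (J1: bond 0 brought effort, rest push out)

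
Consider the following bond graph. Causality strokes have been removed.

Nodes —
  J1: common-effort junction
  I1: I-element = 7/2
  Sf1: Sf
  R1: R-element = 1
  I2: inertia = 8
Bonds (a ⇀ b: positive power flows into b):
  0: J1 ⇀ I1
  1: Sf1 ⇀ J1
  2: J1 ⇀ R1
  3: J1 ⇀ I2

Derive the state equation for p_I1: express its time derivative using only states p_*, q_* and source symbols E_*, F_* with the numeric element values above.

dp_I1/dt = F_Sf1 - 2*p_I1/7 - p_I2/8

β1 stroke at Sf1  (Sf1 (Sf) sets flow on bond)
β0 stroke at I1  (I1: I, integral causality)
β3 stroke at I2  (I2 integral (f out))
β2 stroke at J1  (closing 0-jn rule on J1)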